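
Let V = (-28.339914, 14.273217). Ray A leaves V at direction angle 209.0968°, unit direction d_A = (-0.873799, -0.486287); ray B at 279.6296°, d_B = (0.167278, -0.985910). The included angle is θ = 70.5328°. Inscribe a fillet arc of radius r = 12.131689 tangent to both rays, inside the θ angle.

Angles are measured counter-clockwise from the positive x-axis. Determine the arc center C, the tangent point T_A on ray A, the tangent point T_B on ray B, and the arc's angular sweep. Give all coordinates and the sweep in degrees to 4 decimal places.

bisector direction at 244.3632° = (-0.432665,-0.901555)
center distance |VC| = r/sin(θ/2) = 12.131689/sin(35.2664°) = 21.011659
C = V + |VC|·bis = (-37.4309,-4.6699)
T_A = V + ((C−V)·d_A)·d_A = V + 17.1555·d_A = (-43.3304,5.9307)
T_B = V + ((C−V)·d_B)·d_B = V + 17.1555·d_B = (-25.4702,-2.6406)
sweep = 180° − θ = 109.4672°

center=(-37.4309,-4.6699) T_A=(-43.3304,5.9307) T_B=(-25.4702,-2.6406) sweep=109.4672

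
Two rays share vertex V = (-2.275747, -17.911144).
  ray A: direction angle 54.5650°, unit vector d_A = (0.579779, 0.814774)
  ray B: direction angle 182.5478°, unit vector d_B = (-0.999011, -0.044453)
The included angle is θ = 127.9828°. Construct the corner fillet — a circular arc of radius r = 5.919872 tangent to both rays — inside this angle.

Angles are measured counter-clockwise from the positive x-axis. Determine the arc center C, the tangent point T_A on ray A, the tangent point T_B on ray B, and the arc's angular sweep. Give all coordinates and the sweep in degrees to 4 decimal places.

bisector direction at 118.5564° = (-0.478024,0.878347)
center distance |VC| = r/sin(θ/2) = 5.919872/sin(63.9914°) = 6.586943
C = V + |VC|·bis = (-5.4245,-12.1255)
T_A = V + ((C−V)·d_A)·d_A = V + 2.8884·d_A = (-0.6011,-15.5577)
T_B = V + ((C−V)·d_B)·d_B = V + 2.8884·d_B = (-5.1613,-18.0395)
sweep = 180° − θ = 52.0172°

center=(-5.4245,-12.1255) T_A=(-0.6011,-15.5577) T_B=(-5.1613,-18.0395) sweep=52.0172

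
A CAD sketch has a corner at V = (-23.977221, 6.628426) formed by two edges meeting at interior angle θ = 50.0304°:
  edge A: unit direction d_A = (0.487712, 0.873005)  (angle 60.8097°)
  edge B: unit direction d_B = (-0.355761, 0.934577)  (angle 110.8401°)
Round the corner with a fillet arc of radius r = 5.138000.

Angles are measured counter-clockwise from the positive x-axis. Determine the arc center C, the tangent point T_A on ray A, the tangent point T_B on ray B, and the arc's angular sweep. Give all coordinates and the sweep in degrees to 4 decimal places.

center=(-23.0926,18.7468) T_A=(-18.6071,16.2409) T_B=(-27.8945,16.9189) sweep=129.9696

bisector direction at 85.8249° = (0.072805,0.997346)
center distance |VC| = r/sin(θ/2) = 5.138000/sin(25.0152°) = 12.150631
C = V + |VC|·bis = (-23.0926,18.7468)
T_A = V + ((C−V)·d_A)·d_A = V + 11.0108·d_A = (-18.6071,16.2409)
T_B = V + ((C−V)·d_B)·d_B = V + 11.0108·d_B = (-27.8945,16.9189)
sweep = 180° − θ = 129.9696°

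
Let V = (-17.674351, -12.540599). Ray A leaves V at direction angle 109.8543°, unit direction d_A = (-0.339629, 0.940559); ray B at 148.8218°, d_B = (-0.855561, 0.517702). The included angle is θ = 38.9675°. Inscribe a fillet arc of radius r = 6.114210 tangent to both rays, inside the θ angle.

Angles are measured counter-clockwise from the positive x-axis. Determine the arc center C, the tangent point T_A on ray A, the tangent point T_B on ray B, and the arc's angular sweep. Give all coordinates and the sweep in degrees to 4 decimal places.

center=(-29.2945,1.6372) T_A=(-23.5437,3.7137) T_B=(-32.4598,-3.5939) sweep=141.0325

bisector direction at 129.3380° = (-0.633895,0.773419)
center distance |VC| = r/sin(θ/2) = 6.114210/sin(19.4838°) = 18.331292
C = V + |VC|·bis = (-29.2945,1.6372)
T_A = V + ((C−V)·d_A)·d_A = V + 17.2816·d_A = (-23.5437,3.7137)
T_B = V + ((C−V)·d_B)·d_B = V + 17.2816·d_B = (-32.4598,-3.5939)
sweep = 180° − θ = 141.0325°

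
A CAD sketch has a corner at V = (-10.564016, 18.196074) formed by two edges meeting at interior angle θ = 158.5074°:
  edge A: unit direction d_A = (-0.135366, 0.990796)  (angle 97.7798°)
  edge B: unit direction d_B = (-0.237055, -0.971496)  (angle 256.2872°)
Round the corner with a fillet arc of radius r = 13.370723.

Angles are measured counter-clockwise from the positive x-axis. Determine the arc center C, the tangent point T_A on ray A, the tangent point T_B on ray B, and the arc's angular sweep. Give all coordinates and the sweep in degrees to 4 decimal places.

center=(-24.1552,18.9004) T_A=(-10.9075,20.7103) T_B=(-11.1656,15.7308) sweep=21.4926

bisector direction at 177.0335° = (-0.998660,0.051752)
center distance |VC| = r/sin(θ/2) = 13.370723/sin(79.2537°) = 13.609399
C = V + |VC|·bis = (-24.1552,18.9004)
T_A = V + ((C−V)·d_A)·d_A = V + 2.5376·d_A = (-10.9075,20.7103)
T_B = V + ((C−V)·d_B)·d_B = V + 2.5376·d_B = (-11.1656,15.7308)
sweep = 180° − θ = 21.4926°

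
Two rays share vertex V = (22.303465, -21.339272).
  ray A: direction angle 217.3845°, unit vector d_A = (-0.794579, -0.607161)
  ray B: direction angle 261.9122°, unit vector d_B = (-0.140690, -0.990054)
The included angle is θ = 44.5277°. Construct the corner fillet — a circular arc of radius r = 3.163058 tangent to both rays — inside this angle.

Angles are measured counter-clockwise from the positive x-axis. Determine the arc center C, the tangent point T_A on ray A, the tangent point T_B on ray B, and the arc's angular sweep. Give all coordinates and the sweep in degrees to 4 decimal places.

center=(18.0849,-28.5436) T_A=(16.1644,-26.0303) T_B=(21.2165,-28.9886) sweep=135.4723

bisector direction at 239.6483° = (-0.505306,-0.862940)
center distance |VC| = r/sin(θ/2) = 3.163058/sin(22.2639°) = 8.348612
C = V + |VC|·bis = (18.0849,-28.5436)
T_A = V + ((C−V)·d_A)·d_A = V + 7.7262·d_A = (16.1644,-26.0303)
T_B = V + ((C−V)·d_B)·d_B = V + 7.7262·d_B = (21.2165,-28.9886)
sweep = 180° − θ = 135.4723°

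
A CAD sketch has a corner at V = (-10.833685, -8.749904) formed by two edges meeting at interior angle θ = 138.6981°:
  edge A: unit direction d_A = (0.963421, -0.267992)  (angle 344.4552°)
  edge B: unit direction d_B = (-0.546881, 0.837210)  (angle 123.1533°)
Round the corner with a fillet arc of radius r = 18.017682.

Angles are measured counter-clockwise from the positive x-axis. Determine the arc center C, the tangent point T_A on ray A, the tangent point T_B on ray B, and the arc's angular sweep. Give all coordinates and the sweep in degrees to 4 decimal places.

bisector direction at 53.8043° = (0.590546,0.807004)
center distance |VC| = r/sin(θ/2) = 18.017682/sin(69.3491°) = 19.254879
C = V + |VC|·bis = (0.5372,6.7889)
T_A = V + ((C−V)·d_A)·d_A = V + 6.7907·d_A = (-4.2914,-10.5698)
T_B = V + ((C−V)·d_B)·d_B = V + 6.7907·d_B = (-14.5474,-3.0647)
sweep = 180° − θ = 41.3019°

center=(0.5372,6.7889) T_A=(-4.2914,-10.5698) T_B=(-14.5474,-3.0647) sweep=41.3019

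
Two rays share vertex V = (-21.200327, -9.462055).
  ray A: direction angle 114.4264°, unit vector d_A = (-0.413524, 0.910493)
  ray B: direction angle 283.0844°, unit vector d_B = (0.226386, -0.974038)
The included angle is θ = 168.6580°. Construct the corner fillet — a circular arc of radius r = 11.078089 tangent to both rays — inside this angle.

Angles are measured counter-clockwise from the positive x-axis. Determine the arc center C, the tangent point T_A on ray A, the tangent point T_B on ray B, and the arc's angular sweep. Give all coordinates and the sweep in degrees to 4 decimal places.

center=(-31.7418,-13.0415) T_A=(-21.6552,-8.4604) T_B=(-20.9513,-10.5336) sweep=11.3420

bisector direction at 198.7554° = (-0.946900,-0.321529)
center distance |VC| = r/sin(θ/2) = 11.078089/sin(84.3290°) = 11.132575
C = V + |VC|·bis = (-31.7418,-13.0415)
T_A = V + ((C−V)·d_A)·d_A = V + 1.1001·d_A = (-21.6552,-8.4604)
T_B = V + ((C−V)·d_B)·d_B = V + 1.1001·d_B = (-20.9513,-10.5336)
sweep = 180° − θ = 11.3420°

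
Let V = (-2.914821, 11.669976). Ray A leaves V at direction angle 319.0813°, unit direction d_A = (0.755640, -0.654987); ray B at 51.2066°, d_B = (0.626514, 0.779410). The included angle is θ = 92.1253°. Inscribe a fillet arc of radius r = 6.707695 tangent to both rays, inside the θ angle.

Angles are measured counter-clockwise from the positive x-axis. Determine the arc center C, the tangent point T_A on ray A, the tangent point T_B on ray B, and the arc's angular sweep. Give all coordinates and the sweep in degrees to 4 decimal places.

center=(6.3626,12.5051) T_A=(1.9692,7.4365) T_B=(1.1346,16.7076) sweep=87.8747

bisector direction at 5.1439° = (0.995973,0.089658)
center distance |VC| = r/sin(θ/2) = 6.707695/sin(46.0626°) = 9.314963
C = V + |VC|·bis = (6.3626,12.5051)
T_A = V + ((C−V)·d_A)·d_A = V + 6.4634·d_A = (1.9692,7.4365)
T_B = V + ((C−V)·d_B)·d_B = V + 6.4634·d_B = (1.1346,16.7076)
sweep = 180° − θ = 87.8747°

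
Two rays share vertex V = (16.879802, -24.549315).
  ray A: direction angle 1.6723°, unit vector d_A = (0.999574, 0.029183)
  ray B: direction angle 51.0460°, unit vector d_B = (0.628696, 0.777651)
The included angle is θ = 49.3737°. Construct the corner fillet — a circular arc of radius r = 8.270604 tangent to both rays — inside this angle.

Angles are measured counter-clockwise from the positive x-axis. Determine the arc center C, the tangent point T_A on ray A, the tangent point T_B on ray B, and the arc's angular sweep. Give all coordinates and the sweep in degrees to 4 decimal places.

bisector direction at 26.3591° = (0.896029,0.443996)
center distance |VC| = r/sin(θ/2) = 8.270604/sin(24.6868°) = 19.802310
C = V + |VC|·bis = (34.6232,-15.7572)
T_A = V + ((C−V)·d_A)·d_A = V + 17.9925·d_A = (34.8646,-24.0242)
T_B = V + ((C−V)·d_B)·d_B = V + 17.9925·d_B = (28.1916,-10.5575)
sweep = 180° − θ = 130.6263°

center=(34.6232,-15.7572) T_A=(34.8646,-24.0242) T_B=(28.1916,-10.5575) sweep=130.6263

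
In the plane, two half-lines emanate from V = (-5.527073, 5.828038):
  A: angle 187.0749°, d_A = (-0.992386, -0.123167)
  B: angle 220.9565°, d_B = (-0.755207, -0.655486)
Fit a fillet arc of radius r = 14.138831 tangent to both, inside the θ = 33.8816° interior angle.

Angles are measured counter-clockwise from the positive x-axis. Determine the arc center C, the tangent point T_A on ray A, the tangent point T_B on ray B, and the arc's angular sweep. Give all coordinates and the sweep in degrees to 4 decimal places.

center=(-49.8497,-13.9202) T_A=(-51.5912,0.1109) T_B=(-40.5819,-24.5980) sweep=146.1184

bisector direction at 204.0157° = (-0.913434,-0.406987)
center distance |VC| = r/sin(θ/2) = 14.138831/sin(16.9408°) = 48.523107
C = V + |VC|·bis = (-49.8497,-13.9202)
T_A = V + ((C−V)·d_A)·d_A = V + 46.4175·d_A = (-51.5912,0.1109)
T_B = V + ((C−V)·d_B)·d_B = V + 46.4175·d_B = (-40.5819,-24.5980)
sweep = 180° − θ = 146.1184°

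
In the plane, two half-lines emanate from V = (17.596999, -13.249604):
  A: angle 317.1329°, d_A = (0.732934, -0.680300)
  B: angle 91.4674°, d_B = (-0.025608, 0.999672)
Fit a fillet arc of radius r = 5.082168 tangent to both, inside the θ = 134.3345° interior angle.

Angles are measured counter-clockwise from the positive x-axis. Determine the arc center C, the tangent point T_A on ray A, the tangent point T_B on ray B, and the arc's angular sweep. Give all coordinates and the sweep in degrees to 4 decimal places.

center=(22.6227,-10.9804) T_A=(19.1653,-14.7053) T_B=(17.5422,-11.1105) sweep=45.6655

bisector direction at 24.3002° = (0.911402,0.411517)
center distance |VC| = r/sin(θ/2) = 5.082168/sin(67.1672°) = 5.514257
C = V + |VC|·bis = (22.6227,-10.9804)
T_A = V + ((C−V)·d_A)·d_A = V + 2.1398·d_A = (19.1653,-14.7053)
T_B = V + ((C−V)·d_B)·d_B = V + 2.1398·d_B = (17.5422,-11.1105)
sweep = 180° − θ = 45.6655°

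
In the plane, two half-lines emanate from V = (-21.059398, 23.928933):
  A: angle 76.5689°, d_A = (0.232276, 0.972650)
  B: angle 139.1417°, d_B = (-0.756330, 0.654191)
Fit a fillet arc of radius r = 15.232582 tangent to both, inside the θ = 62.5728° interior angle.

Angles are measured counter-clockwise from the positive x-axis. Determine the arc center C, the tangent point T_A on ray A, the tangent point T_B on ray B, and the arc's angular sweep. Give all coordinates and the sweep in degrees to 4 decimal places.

bisector direction at 107.8553° = (-0.306614,0.951834)
center distance |VC| = r/sin(θ/2) = 15.232582/sin(31.2864°) = 29.331994
C = V + |VC|·bis = (-30.0530,51.8481)
T_A = V + ((C−V)·d_A)·d_A = V + 25.0666·d_A = (-15.2370,48.3100)
T_B = V + ((C−V)·d_B)·d_B = V + 25.0666·d_B = (-40.0180,40.3273)
sweep = 180° − θ = 117.4272°

center=(-30.0530,51.8481) T_A=(-15.2370,48.3100) T_B=(-40.0180,40.3273) sweep=117.4272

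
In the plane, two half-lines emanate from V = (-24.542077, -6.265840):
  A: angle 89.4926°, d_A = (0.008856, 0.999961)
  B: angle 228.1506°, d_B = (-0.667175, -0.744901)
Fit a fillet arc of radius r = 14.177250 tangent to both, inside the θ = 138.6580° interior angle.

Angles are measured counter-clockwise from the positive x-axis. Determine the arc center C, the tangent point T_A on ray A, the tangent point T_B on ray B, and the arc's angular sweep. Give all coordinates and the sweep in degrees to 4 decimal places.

bisector direction at 158.8216° = (-0.932460,0.361273)
center distance |VC| = r/sin(θ/2) = 14.177250/sin(69.3290°) = 15.152741
C = V + |VC|·bis = (-38.6714,-0.7916)
T_A = V + ((C−V)·d_A)·d_A = V + 5.3489·d_A = (-24.4947,-0.9171)
T_B = V + ((C−V)·d_B)·d_B = V + 5.3489·d_B = (-28.1108,-10.2503)
sweep = 180° − θ = 41.3420°

center=(-38.6714,-0.7916) T_A=(-24.4947,-0.9171) T_B=(-28.1108,-10.2503) sweep=41.3420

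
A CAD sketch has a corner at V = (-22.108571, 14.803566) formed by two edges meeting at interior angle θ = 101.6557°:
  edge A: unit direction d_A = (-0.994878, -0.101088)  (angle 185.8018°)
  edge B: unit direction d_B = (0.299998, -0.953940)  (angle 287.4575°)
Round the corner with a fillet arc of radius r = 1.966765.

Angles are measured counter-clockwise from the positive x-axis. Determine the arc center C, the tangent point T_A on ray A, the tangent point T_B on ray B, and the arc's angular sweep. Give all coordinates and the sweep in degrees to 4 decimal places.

bisector direction at 236.6296° = (-0.550049,-0.835133)
center distance |VC| = r/sin(θ/2) = 1.966765/sin(50.8278°) = 2.536938
C = V + |VC|·bis = (-23.5040,12.6849)
T_A = V + ((C−V)·d_A)·d_A = V + 1.6025·d_A = (-23.7028,14.6416)
T_B = V + ((C−V)·d_B)·d_B = V + 1.6025·d_B = (-21.6278,13.2749)
sweep = 180° − θ = 78.3443°

center=(-23.5040,12.6849) T_A=(-23.7028,14.6416) T_B=(-21.6278,13.2749) sweep=78.3443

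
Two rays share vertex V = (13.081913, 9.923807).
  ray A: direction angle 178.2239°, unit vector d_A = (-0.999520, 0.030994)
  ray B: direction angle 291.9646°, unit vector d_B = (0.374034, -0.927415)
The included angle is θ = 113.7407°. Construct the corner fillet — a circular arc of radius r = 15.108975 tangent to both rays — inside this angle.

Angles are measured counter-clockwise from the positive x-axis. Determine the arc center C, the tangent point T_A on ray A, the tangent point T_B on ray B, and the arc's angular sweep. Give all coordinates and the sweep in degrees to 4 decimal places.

center=(2.7578,-4.8723) T_A=(3.2261,10.2294) T_B=(16.7701,0.7790) sweep=66.2593

bisector direction at 235.0942° = (-0.572228,-0.820094)
center distance |VC| = r/sin(θ/2) = 15.108975/sin(56.8704°) = 18.041946
C = V + |VC|·bis = (2.7578,-4.8723)
T_A = V + ((C−V)·d_A)·d_A = V + 9.8606·d_A = (3.2261,10.2294)
T_B = V + ((C−V)·d_B)·d_B = V + 9.8606·d_B = (16.7701,0.7790)
sweep = 180° − θ = 66.2593°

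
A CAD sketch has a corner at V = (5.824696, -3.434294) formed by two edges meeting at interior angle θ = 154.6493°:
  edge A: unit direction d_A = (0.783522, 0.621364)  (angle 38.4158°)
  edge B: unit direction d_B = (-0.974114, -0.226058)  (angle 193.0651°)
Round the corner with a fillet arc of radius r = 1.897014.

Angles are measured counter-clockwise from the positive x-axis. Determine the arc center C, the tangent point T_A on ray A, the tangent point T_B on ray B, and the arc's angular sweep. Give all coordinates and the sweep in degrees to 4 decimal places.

bisector direction at 115.7404° = (-0.434295,0.900771)
center distance |VC| = r/sin(θ/2) = 1.897014/sin(77.3247°) = 1.944401
C = V + |VC|·bis = (4.9803,-1.6828)
T_A = V + ((C−V)·d_A)·d_A = V + 0.4267·d_A = (6.1590,-3.1692)
T_B = V + ((C−V)·d_B)·d_B = V + 0.4267·d_B = (5.4091,-3.5307)
sweep = 180° − θ = 25.3507°

center=(4.9803,-1.6828) T_A=(6.1590,-3.1692) T_B=(5.4091,-3.5307) sweep=25.3507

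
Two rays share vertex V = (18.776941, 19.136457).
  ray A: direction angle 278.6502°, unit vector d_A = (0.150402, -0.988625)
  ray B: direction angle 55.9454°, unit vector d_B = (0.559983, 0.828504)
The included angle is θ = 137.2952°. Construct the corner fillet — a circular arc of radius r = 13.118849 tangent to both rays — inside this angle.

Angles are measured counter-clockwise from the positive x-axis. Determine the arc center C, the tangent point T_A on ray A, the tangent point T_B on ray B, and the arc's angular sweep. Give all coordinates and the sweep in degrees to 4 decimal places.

bisector direction at 347.2978° = (0.975526,-0.219884)
center distance |VC| = r/sin(θ/2) = 13.118849/sin(68.6476°) = 14.085712
C = V + |VC|·bis = (32.5179,16.0392)
T_A = V + ((C−V)·d_A)·d_A = V + 5.1287·d_A = (19.5483,14.0661)
T_B = V + ((C−V)·d_B)·d_B = V + 5.1287·d_B = (21.6489,23.3856)
sweep = 180° − θ = 42.7048°

center=(32.5179,16.0392) T_A=(19.5483,14.0661) T_B=(21.6489,23.3856) sweep=42.7048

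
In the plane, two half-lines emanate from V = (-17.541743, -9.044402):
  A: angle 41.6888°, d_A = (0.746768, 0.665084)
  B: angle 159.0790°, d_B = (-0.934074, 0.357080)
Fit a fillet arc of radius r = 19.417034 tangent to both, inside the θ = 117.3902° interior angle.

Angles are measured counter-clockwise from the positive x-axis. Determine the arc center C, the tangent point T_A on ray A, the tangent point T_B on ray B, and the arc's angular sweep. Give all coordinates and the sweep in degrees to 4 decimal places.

center=(-21.6379,13.3089) T_A=(-8.7239,-1.1911) T_B=(-28.5713,-4.8280) sweep=62.6098

bisector direction at 100.3839° = (-0.180243,0.983622)
center distance |VC| = r/sin(θ/2) = 19.417034/sin(58.6951°) = 22.725546
C = V + |VC|·bis = (-21.6379,13.3089)
T_A = V + ((C−V)·d_A)·d_A = V + 11.8080·d_A = (-8.7239,-1.1911)
T_B = V + ((C−V)·d_B)·d_B = V + 11.8080·d_B = (-28.5713,-4.8280)
sweep = 180° − θ = 62.6098°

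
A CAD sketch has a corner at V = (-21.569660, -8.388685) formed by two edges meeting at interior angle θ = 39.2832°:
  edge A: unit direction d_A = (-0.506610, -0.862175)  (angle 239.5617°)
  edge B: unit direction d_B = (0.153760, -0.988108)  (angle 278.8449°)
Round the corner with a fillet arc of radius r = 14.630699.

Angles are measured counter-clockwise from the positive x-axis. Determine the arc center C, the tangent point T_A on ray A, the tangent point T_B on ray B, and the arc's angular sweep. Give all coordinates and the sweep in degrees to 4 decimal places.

center=(-29.7232,-51.1444) T_A=(-42.3374,-43.7323) T_B=(-15.2665,-48.8948) sweep=140.7168

bisector direction at 259.2033° = (-0.187325,-0.982298)
center distance |VC| = r/sin(θ/2) = 14.630699/sin(19.6416°) = 43.526198
C = V + |VC|·bis = (-29.7232,-51.1444)
T_A = V + ((C−V)·d_A)·d_A = V + 40.9936·d_A = (-42.3374,-43.7323)
T_B = V + ((C−V)·d_B)·d_B = V + 40.9936·d_B = (-15.2665,-48.8948)
sweep = 180° − θ = 140.7168°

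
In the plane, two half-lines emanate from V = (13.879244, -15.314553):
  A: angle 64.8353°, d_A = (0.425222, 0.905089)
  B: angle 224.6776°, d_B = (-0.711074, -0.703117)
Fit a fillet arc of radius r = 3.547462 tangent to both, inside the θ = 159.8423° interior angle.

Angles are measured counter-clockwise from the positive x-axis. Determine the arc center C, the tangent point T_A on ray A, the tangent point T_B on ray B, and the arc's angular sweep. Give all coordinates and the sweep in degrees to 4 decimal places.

bisector direction at 144.7565° = (-0.816707,0.577053)
center distance |VC| = r/sin(θ/2) = 3.547462/sin(79.9211°) = 3.603065
C = V + |VC|·bis = (10.9366,-13.2354)
T_A = V + ((C−V)·d_A)·d_A = V + 0.6305·d_A = (14.1474,-14.7439)
T_B = V + ((C−V)·d_B)·d_B = V + 0.6305·d_B = (13.4309,-15.7579)
sweep = 180° − θ = 20.1577°

center=(10.9366,-13.2354) T_A=(14.1474,-14.7439) T_B=(13.4309,-15.7579) sweep=20.1577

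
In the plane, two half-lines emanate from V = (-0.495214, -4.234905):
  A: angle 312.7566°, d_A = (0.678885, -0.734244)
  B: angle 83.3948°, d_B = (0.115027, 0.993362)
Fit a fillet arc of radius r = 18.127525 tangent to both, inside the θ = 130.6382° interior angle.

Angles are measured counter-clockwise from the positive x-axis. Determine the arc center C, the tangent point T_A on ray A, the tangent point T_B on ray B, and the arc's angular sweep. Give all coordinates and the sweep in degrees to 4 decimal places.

center=(18.4702,1.9550) T_A=(5.1602,-10.3515) T_B=(0.4630,4.0402) sweep=49.3618

bisector direction at 18.0757° = (0.950647,0.310273)
center distance |VC| = r/sin(θ/2) = 18.127525/sin(65.3191°) = 19.950010
C = V + |VC|·bis = (18.4702,1.9550)
T_A = V + ((C−V)·d_A)·d_A = V + 8.3304·d_A = (5.1602,-10.3515)
T_B = V + ((C−V)·d_B)·d_B = V + 8.3304·d_B = (0.4630,4.0402)
sweep = 180° − θ = 49.3618°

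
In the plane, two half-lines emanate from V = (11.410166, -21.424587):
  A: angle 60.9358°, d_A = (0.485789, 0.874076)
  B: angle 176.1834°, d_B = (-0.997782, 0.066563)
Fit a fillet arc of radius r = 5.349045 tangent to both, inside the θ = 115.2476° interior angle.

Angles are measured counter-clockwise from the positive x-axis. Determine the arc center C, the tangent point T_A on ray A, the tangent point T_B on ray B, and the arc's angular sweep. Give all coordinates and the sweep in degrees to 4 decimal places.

bisector direction at 118.5596° = (-0.478073,0.878320)
center distance |VC| = r/sin(θ/2) = 5.349045/sin(57.6238°) = 6.333600
C = V + |VC|·bis = (8.3822,-15.8617)
T_A = V + ((C−V)·d_A)·d_A = V + 3.3915·d_A = (13.0577,-18.4602)
T_B = V + ((C−V)·d_B)·d_B = V + 3.3915·d_B = (8.0262,-21.1988)
sweep = 180° − θ = 64.7524°

center=(8.3822,-15.8617) T_A=(13.0577,-18.4602) T_B=(8.0262,-21.1988) sweep=64.7524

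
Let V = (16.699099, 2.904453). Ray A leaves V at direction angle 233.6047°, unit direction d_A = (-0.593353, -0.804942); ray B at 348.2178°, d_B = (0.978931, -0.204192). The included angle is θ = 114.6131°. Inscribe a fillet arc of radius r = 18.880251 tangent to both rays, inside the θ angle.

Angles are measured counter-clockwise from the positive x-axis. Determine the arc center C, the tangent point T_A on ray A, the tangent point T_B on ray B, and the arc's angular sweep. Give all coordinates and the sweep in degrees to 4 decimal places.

bisector direction at 290.9113° = (0.356921,-0.934134)
center distance |VC| = r/sin(θ/2) = 18.880251/sin(57.3066°) = 22.434490
C = V + |VC|·bis = (24.7064,-18.0524)
T_A = V + ((C−V)·d_A)·d_A = V + 12.1179·d_A = (9.5089,-6.8497)
T_B = V + ((C−V)·d_B)·d_B = V + 12.1179·d_B = (28.5616,0.4301)
sweep = 180° − θ = 65.3869°

center=(24.7064,-18.0524) T_A=(9.5089,-6.8497) T_B=(28.5616,0.4301) sweep=65.3869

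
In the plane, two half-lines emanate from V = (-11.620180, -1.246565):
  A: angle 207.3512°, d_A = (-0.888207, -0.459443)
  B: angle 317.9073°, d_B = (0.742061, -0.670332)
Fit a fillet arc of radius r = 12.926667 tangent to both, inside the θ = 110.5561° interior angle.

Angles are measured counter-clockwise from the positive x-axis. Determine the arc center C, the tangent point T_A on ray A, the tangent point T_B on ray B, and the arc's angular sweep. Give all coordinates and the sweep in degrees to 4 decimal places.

center=(-13.6378,-16.8439) T_A=(-19.5769,-5.3623) T_B=(-4.9727,-7.2515) sweep=69.4439

bisector direction at 262.6293° = (-0.128289,-0.991737)
center distance |VC| = r/sin(θ/2) = 12.926667/sin(55.2781°) = 15.727290
C = V + |VC|·bis = (-13.6378,-16.8439)
T_A = V + ((C−V)·d_A)·d_A = V + 8.9582·d_A = (-19.5769,-5.3623)
T_B = V + ((C−V)·d_B)·d_B = V + 8.9582·d_B = (-4.9727,-7.2515)
sweep = 180° − θ = 69.4439°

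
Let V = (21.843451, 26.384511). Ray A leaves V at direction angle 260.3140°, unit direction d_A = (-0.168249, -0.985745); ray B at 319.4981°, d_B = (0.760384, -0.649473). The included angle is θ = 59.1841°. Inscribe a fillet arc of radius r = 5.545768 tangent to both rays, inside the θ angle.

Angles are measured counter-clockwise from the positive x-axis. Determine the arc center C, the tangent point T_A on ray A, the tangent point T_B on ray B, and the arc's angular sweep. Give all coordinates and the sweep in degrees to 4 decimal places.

center=(25.6671,15.8252) T_A=(20.2004,16.7582) T_B=(29.2690,20.0421) sweep=120.8159

bisector direction at 289.9061° = (0.340479,-0.940252)
center distance |VC| = r/sin(θ/2) = 5.545768/sin(29.5921°) = 11.230315
C = V + |VC|·bis = (25.6671,15.8252)
T_A = V + ((C−V)·d_A)·d_A = V + 9.7655·d_A = (20.2004,16.7582)
T_B = V + ((C−V)·d_B)·d_B = V + 9.7655·d_B = (29.2690,20.0421)
sweep = 180° − θ = 120.8159°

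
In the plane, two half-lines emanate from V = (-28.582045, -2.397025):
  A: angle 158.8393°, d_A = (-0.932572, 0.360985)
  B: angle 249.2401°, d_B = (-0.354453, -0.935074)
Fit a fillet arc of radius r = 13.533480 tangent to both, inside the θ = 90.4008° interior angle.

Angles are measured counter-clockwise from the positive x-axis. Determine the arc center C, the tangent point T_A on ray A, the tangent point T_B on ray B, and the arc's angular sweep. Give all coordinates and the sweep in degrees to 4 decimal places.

center=(-46.0004,-10.1666) T_A=(-41.1150,2.4543) T_B=(-33.3456,-14.9636) sweep=89.5992

bisector direction at 204.0397° = (-0.913263,-0.407370)
center distance |VC| = r/sin(θ/2) = 13.533480/sin(45.2004°) = 19.072639
C = V + |VC|·bis = (-46.0004,-10.1666)
T_A = V + ((C−V)·d_A)·d_A = V + 13.4391·d_A = (-41.1150,2.4543)
T_B = V + ((C−V)·d_B)·d_B = V + 13.4391·d_B = (-33.3456,-14.9636)
sweep = 180° − θ = 89.5992°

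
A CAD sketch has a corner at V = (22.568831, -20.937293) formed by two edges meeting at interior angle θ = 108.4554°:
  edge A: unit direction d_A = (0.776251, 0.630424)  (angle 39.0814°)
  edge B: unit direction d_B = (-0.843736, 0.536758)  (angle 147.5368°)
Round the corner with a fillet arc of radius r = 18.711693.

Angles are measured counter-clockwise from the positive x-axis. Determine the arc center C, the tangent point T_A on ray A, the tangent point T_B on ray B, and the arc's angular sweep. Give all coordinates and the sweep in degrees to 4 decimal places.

bisector direction at 93.3091° = (-0.057723,0.998333)
center distance |VC| = r/sin(θ/2) = 18.711693/sin(54.2277°) = 23.062517
C = V + |VC|·bis = (21.2376,2.0868)
T_A = V + ((C−V)·d_A)·d_A = V + 13.4816·d_A = (33.0339,-12.4382)
T_B = V + ((C−V)·d_B)·d_B = V + 13.4816·d_B = (11.1940,-13.7010)
sweep = 180° − θ = 71.5446°

center=(21.2376,2.0868) T_A=(33.0339,-12.4382) T_B=(11.1940,-13.7010) sweep=71.5446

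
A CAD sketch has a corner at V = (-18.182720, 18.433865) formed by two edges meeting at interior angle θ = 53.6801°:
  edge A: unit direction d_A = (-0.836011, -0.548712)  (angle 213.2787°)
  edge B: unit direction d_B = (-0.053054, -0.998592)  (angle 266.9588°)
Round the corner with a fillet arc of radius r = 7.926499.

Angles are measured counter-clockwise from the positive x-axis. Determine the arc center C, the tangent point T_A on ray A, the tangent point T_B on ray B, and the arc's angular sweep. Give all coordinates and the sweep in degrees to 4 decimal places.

bisector direction at 240.1187° = (-0.498204,-0.867060)
center distance |VC| = r/sin(θ/2) = 7.926499/sin(26.8401°) = 17.555870
C = V + |VC|·bis = (-26.9291,3.2119)
T_A = V + ((C−V)·d_A)·d_A = V + 15.6646·d_A = (-31.2785,9.8385)
T_B = V + ((C−V)·d_B)·d_B = V + 15.6646·d_B = (-19.0138,2.7913)
sweep = 180° − θ = 126.3199°

center=(-26.9291,3.2119) T_A=(-31.2785,9.8385) T_B=(-19.0138,2.7913) sweep=126.3199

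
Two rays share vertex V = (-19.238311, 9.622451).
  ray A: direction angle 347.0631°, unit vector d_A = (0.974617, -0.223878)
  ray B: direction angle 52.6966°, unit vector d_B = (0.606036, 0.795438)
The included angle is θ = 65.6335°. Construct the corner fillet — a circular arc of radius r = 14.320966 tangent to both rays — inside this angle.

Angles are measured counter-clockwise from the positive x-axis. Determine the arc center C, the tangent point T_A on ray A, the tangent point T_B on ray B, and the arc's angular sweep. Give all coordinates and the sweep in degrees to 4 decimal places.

bisector direction at 19.8799° = (0.940408,0.340049)
center distance |VC| = r/sin(θ/2) = 14.320966/sin(32.8167°) = 26.424693
C = V + |VC|·bis = (5.6117,18.6081)
T_A = V + ((C−V)·d_A)·d_A = V + 22.2075·d_A = (2.4055,4.6507)
T_B = V + ((C−V)·d_B)·d_B = V + 22.2075·d_B = (-5.7798,27.2872)
sweep = 180° − θ = 114.3665°

center=(5.6117,18.6081) T_A=(2.4055,4.6507) T_B=(-5.7798,27.2872) sweep=114.3665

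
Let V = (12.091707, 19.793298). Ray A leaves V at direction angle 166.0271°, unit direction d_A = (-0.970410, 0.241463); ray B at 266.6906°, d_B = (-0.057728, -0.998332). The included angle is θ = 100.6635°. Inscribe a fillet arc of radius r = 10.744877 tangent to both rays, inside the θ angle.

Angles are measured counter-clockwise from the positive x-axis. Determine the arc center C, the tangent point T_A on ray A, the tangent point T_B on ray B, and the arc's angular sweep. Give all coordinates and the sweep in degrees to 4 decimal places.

center=(0.8504,11.5179) T_A=(3.4449,21.9449) T_B=(11.5773,10.8976) sweep=79.3365

bisector direction at 216.3588° = (-0.805320,-0.592841)
center distance |VC| = r/sin(θ/2) = 10.744877/sin(50.3317°) = 13.958856
C = V + |VC|·bis = (0.8504,11.5179)
T_A = V + ((C−V)·d_A)·d_A = V + 8.9105·d_A = (3.4449,21.9449)
T_B = V + ((C−V)·d_B)·d_B = V + 8.9105·d_B = (11.5773,10.8976)
sweep = 180° − θ = 79.3365°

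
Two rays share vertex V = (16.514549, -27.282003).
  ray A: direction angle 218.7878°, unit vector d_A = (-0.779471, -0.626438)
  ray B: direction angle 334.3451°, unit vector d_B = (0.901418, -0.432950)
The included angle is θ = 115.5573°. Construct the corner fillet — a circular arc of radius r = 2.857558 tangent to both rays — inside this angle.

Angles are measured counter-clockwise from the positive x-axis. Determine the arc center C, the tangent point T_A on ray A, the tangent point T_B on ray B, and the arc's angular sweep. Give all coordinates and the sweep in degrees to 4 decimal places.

bisector direction at 276.5665° = (0.114355,-0.993440)
center distance |VC| = r/sin(θ/2) = 2.857558/sin(57.7786°) = 3.377750
C = V + |VC|·bis = (16.9008,-30.6376)
T_A = V + ((C−V)·d_A)·d_A = V + 1.8010·d_A = (15.1107,-28.4102)
T_B = V + ((C−V)·d_B)·d_B = V + 1.8010·d_B = (18.1380,-28.0617)
sweep = 180° − θ = 64.4427°

center=(16.9008,-30.6376) T_A=(15.1107,-28.4102) T_B=(18.1380,-28.0617) sweep=64.4427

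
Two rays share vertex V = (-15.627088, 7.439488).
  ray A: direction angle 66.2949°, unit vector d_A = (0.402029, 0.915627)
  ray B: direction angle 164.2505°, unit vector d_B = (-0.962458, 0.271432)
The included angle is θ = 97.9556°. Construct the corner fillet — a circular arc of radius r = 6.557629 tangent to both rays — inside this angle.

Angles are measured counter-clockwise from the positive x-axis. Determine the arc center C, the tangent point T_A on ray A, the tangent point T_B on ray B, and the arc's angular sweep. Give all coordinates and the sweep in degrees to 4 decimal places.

center=(-19.3379,15.2994) T_A=(-13.3335,12.6631) T_B=(-21.1178,8.9880) sweep=82.0444

bisector direction at 115.2727° = (-0.426927,0.904286)
center distance |VC| = r/sin(θ/2) = 6.557629/sin(48.9778°) = 8.691872
C = V + |VC|·bis = (-19.3379,15.2994)
T_A = V + ((C−V)·d_A)·d_A = V + 5.7049·d_A = (-13.3335,12.6631)
T_B = V + ((C−V)·d_B)·d_B = V + 5.7049·d_B = (-21.1178,8.9880)
sweep = 180° − θ = 82.0444°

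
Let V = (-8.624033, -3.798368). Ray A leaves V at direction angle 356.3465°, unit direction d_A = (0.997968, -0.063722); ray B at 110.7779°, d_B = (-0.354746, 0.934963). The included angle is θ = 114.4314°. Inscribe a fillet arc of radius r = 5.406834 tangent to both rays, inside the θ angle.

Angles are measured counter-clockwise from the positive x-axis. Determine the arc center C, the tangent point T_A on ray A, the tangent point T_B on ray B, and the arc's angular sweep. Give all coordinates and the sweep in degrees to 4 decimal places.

center=(-4.8042,1.3756) T_A=(-5.1487,-4.0203) T_B=(-9.8594,-0.5425) sweep=65.5686

bisector direction at 53.5622° = (0.593950,0.804502)
center distance |VC| = r/sin(θ/2) = 5.406834/sin(57.2157°) = 6.431233
C = V + |VC|·bis = (-4.8042,1.3756)
T_A = V + ((C−V)·d_A)·d_A = V + 3.4824·d_A = (-5.1487,-4.0203)
T_B = V + ((C−V)·d_B)·d_B = V + 3.4824·d_B = (-9.8594,-0.5425)
sweep = 180° − θ = 65.5686°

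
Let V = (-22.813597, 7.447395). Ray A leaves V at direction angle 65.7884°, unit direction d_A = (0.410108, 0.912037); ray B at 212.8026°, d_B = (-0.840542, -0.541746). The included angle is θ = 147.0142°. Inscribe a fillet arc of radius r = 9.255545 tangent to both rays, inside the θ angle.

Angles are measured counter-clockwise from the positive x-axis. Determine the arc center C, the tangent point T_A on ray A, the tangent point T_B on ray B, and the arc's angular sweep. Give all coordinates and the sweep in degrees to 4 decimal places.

center=(-30.1312,13.7425) T_A=(-21.6898,9.9467) T_B=(-25.1170,5.9628) sweep=32.9858

bisector direction at 139.2955° = (-0.758083,0.652158)
center distance |VC| = r/sin(θ/2) = 9.255545/sin(73.5071°) = 9.652706
C = V + |VC|·bis = (-30.1312,13.7425)
T_A = V + ((C−V)·d_A)·d_A = V + 2.7404·d_A = (-21.6898,9.9467)
T_B = V + ((C−V)·d_B)·d_B = V + 2.7404·d_B = (-25.1170,5.9628)
sweep = 180° − θ = 32.9858°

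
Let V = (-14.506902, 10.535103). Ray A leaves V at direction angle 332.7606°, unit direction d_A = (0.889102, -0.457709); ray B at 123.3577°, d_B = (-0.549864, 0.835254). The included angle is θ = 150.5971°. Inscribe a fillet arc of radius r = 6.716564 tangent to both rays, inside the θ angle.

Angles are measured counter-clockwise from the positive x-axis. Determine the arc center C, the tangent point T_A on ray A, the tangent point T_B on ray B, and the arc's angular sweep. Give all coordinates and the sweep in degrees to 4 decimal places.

center=(-9.8659,15.7002) T_A=(-12.9401,9.7285) T_B=(-15.4759,12.0070) sweep=29.4029

bisector direction at 48.0591° = (0.668363,0.743835)
center distance |VC| = r/sin(θ/2) = 6.716564/sin(75.2986°) = 6.943898
C = V + |VC|·bis = (-9.8659,15.7002)
T_A = V + ((C−V)·d_A)·d_A = V + 1.7622·d_A = (-12.9401,9.7285)
T_B = V + ((C−V)·d_B)·d_B = V + 1.7622·d_B = (-15.4759,12.0070)
sweep = 180° − θ = 29.4029°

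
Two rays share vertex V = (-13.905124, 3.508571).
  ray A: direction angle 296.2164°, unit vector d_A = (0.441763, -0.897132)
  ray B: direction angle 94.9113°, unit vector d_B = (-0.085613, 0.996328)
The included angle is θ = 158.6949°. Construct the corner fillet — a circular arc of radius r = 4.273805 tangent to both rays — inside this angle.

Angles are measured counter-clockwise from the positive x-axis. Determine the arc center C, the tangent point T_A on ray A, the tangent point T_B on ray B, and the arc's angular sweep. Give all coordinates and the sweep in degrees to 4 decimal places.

center=(-9.7158,4.6754) T_A=(-13.5500,2.7874) T_B=(-13.9739,4.3095) sweep=21.3051

bisector direction at 15.5639° = (0.963332,0.268312)
center distance |VC| = r/sin(θ/2) = 4.273805/sin(79.3474°) = 4.348750
C = V + |VC|·bis = (-9.7158,4.6754)
T_A = V + ((C−V)·d_A)·d_A = V + 0.8039·d_A = (-13.5500,2.7874)
T_B = V + ((C−V)·d_B)·d_B = V + 0.8039·d_B = (-13.9739,4.3095)
sweep = 180° − θ = 21.3051°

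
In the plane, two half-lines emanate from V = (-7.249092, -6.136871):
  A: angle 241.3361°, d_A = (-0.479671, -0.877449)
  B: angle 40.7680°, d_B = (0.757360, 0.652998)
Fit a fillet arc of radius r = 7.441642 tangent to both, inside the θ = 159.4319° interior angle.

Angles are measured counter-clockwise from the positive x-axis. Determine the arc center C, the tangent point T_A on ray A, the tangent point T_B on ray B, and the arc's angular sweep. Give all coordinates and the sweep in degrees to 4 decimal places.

center=(-1.3671,-10.8912) T_A=(-7.8968,-7.3216) T_B=(-6.2265,-5.2552) sweep=20.5681

bisector direction at 321.0521° = (0.777717,-0.628614)
center distance |VC| = r/sin(θ/2) = 7.441642/sin(79.7160°) = 7.563146
C = V + |VC|·bis = (-1.3671,-10.8912)
T_A = V + ((C−V)·d_A)·d_A = V + 1.3502·d_A = (-7.8968,-7.3216)
T_B = V + ((C−V)·d_B)·d_B = V + 1.3502·d_B = (-6.2265,-5.2552)
sweep = 180° − θ = 20.5681°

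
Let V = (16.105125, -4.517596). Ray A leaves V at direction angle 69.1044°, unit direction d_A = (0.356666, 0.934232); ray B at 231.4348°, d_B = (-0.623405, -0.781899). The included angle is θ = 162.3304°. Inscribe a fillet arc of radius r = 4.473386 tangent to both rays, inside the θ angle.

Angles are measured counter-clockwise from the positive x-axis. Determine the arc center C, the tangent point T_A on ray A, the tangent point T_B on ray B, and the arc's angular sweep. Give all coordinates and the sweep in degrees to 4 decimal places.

bisector direction at 150.2696° = (-0.868369,0.495919)
center distance |VC| = r/sin(θ/2) = 4.473386/sin(81.1652°) = 4.527099
C = V + |VC|·bis = (12.1739,-2.2725)
T_A = V + ((C−V)·d_A)·d_A = V + 0.6953·d_A = (16.3531,-3.8680)
T_B = V + ((C−V)·d_B)·d_B = V + 0.6953·d_B = (15.6717,-5.0612)
sweep = 180° − θ = 17.6696°

center=(12.1739,-2.2725) T_A=(16.3531,-3.8680) T_B=(15.6717,-5.0612) sweep=17.6696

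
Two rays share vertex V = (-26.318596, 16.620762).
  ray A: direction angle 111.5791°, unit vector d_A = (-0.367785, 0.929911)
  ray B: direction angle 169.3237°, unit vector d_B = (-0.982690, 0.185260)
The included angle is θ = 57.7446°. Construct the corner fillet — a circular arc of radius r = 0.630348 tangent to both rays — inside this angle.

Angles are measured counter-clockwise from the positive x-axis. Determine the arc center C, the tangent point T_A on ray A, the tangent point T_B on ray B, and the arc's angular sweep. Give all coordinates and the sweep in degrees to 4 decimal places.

bisector direction at 140.4514° = (-0.771085,0.636733)
center distance |VC| = r/sin(θ/2) = 0.630348/sin(28.8723°) = 1.305449
C = V + |VC|·bis = (-27.3252,17.4520)
T_A = V + ((C−V)·d_A)·d_A = V + 1.1432·d_A = (-26.7390,17.6838)
T_B = V + ((C−V)·d_B)·d_B = V + 1.1432·d_B = (-27.4420,16.8325)
sweep = 180° − θ = 122.2554°

center=(-27.3252,17.4520) T_A=(-26.7390,17.6838) T_B=(-27.4420,16.8325) sweep=122.2554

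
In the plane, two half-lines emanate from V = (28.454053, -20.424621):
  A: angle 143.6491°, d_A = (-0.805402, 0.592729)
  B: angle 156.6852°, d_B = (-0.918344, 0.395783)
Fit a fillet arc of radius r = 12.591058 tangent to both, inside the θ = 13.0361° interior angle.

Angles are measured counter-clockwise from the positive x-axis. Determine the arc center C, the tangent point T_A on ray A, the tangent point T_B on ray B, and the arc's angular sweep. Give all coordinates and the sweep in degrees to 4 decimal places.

center=(-67.7656,34.7542) T_A=(-60.3026,44.8951) T_B=(-72.7490,23.1913) sweep=166.9639

bisector direction at 150.1671° = (-0.867480,0.497471)
center distance |VC| = r/sin(θ/2) = 12.591058/sin(6.5180°) = 110.918586
C = V + |VC|·bis = (-67.7656,34.7542)
T_A = V + ((C−V)·d_A)·d_A = V + 110.2016·d_A = (-60.3026,44.8951)
T_B = V + ((C−V)·d_B)·d_B = V + 110.2016·d_B = (-72.7490,23.1913)
sweep = 180° − θ = 166.9639°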